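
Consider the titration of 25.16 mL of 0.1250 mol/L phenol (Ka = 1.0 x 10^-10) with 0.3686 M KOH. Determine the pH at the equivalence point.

11.49

n(C6H5OH) = 0.1250 x 0.02516 = 0.003145 mol; V(KOH) at equivalence = 0.003145/0.3686 = 0.008532 L.
At equivalence all the acid is converted to C6H5O-; total volume = 0.02516 + 0.008532 = 0.03369 L, so [C6H5O-] = 0.003145/0.03369 = 0.09334 M.
Kb = Kw/Ka = 1.0e-14 / 1.0 x 10^-10 = 0.000100.
[OH^-] = sqrt(Kb x [C6H5O-]) = sqrt(0.000100 x 0.09334) = 0.00306 M.
pOH = 2.51, so pH = 14.00 - 2.51 = 11.49.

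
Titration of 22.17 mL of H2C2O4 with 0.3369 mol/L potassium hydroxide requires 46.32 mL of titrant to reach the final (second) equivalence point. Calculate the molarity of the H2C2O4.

n(KOH) = 0.3369 x 0.04632 = 0.01561 mol.
At the final (second) equivalence point, 2 mol OH^- react per mol H2C2O4, so n(H2C2O4) = 0.01561 / 2 = 0.007803 mol.
[H2C2O4] = 0.007803 / 0.02217 L = 0.352 M.

0.352 M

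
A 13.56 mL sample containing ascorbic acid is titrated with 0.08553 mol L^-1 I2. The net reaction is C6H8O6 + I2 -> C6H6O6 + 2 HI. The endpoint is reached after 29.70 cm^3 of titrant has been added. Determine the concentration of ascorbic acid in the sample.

0.187 M

n(I2) = 0.08553 x 0.02970 = 0.002540 mol.
From the balanced equation, 1 mol I2 reacts with 1 mol ascorbic acid, so n(ascorbic acid) = 0.002540 x 1/1 = 0.002540 mol.
[ascorbic acid] = 0.002540 / 0.01356 L = 0.187 M.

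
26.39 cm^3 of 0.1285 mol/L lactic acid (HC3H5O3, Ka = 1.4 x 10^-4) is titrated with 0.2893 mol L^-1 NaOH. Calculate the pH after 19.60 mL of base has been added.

n(acid) = 0.1285 x 0.02639 = 0.003391 mol; n(NaOH) added = 0.2893 x 0.01960 = 0.005670 mol.
Base is in excess by 0.005670 - 0.003391 = 0.002279 mol in a total volume of 0.04599 L.
[OH^-] = 0.002279/0.04599 = 0.04956 M, so pOH = 1.30 and pH = 14.00 - 1.30 = 12.70.

12.70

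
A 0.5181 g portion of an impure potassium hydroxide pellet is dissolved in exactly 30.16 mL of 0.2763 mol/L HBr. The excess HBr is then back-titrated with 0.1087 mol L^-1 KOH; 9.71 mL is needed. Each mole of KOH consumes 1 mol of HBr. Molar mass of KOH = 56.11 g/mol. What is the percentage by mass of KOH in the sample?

78.8%

Total n(HBr) added = 0.2763 x 0.03016 = 0.008333 mol.
n(KOH) used = 0.1087 x 0.009710 = 0.001055 mol, which equals the excess n(HBr).
So n(HBr) consumed by the sample = 0.008333 - 0.001055 = 0.007278 mol.
n(KOH) = 0.007278 / 1 = 0.007278 mol.
mass KOH = 0.007278 x 56.11 = 0.4084 g, so %KOH = 0.4084/0.5181 x 100 = 78.8%.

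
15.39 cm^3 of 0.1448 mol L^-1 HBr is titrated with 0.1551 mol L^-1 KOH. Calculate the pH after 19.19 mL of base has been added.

n(acid) = 0.1448 x 0.01539 = 0.002228 mol; n(KOH) added = 0.1551 x 0.01919 = 0.002976 mol.
Base is in excess by 0.002976 - 0.002228 = 0.0007479 mol in a total volume of 0.03458 L.
[OH^-] = 0.0007479/0.03458 = 0.02163 M, so pOH = 1.66 and pH = 14.00 - 1.66 = 12.34.

12.34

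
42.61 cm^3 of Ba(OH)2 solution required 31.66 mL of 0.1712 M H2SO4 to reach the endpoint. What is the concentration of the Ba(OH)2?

0.127 M

n(H2SO4) delivered = 0.1712 x 0.03166 = 0.005420 mol.
For a 1:1 reaction, n(Ba(OH)2) = 0.005420 mol.
[Ba(OH)2] = 0.005420 mol / 0.04261 L = 0.127 M.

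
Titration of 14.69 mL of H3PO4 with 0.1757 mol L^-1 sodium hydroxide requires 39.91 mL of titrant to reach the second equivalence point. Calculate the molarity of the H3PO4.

n(NaOH) = 0.1757 x 0.03991 = 0.007012 mol.
At the second equivalence point, 2 mol OH^- react per mol H3PO4, so n(H3PO4) = 0.007012 / 2 = 0.003506 mol.
[H3PO4] = 0.003506 / 0.01469 L = 0.239 M.

0.239 M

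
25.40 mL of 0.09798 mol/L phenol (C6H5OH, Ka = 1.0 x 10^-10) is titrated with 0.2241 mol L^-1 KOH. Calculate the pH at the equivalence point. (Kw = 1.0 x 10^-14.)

n(C6H5OH) = 0.09798 x 0.02540 = 0.002489 mol; V(KOH) at equivalence = 0.002489/0.2241 = 0.01111 L.
At equivalence all the acid is converted to C6H5O-; total volume = 0.02540 + 0.01111 = 0.03651 L, so [C6H5O-] = 0.002489/0.03651 = 0.06817 M.
Kb = Kw/Ka = 1.0e-14 / 1.0 x 10^-10 = 0.000100.
[OH^-] = sqrt(Kb x [C6H5O-]) = sqrt(0.000100 x 0.06817) = 0.00261 M.
pOH = 2.58, so pH = 14.00 - 2.58 = 11.42.

11.42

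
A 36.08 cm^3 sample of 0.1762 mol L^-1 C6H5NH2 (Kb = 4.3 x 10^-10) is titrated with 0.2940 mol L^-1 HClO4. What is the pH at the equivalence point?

n(C6H5NH2) = 0.1762 x 0.03608 = 0.006357 mol; V(HClO4) at equivalence = 0.006357/0.2940 = 0.02162 L.
At equivalence the base is fully converted to C6H5NH3+; total volume = 0.05770 L, so [C6H5NH3+] = 0.006357/0.05770 = 0.1102 M.
Ka(C6H5NH3+) = Kw/Kb = 1.0e-14 / 4.3 x 10^-10 = 2.33e-5.
[H^+] = sqrt(Ka x [C6H5NH3+]) = sqrt(2.33e-5 x 0.1102) = 0.00160 M.
pH = -log(0.00160) = 2.80.

2.80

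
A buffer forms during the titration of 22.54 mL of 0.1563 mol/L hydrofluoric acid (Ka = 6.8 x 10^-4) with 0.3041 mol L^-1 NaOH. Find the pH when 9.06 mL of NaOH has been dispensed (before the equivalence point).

Initial n(HF) = 0.1563 x 0.02254 = 0.003523 mol.
n(NaOH) added = 0.3041 x 0.009060 = 0.002755 mol, converting that many moles of HF to F-.
Remaining n(HF) = 0.0007679 mol; n(F-) = 0.002755 mol.
By Henderson-Hasselbalch, pH = pKa + log([A^-]/[HA]) = 3.17 + log(0.002755/0.0007679) = 3.17 + (+0.55) = 3.72.

3.72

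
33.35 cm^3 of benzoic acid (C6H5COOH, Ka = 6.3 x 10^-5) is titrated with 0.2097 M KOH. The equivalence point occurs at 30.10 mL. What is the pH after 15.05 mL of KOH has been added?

15.05 mL is exactly half the equivalence volume (30.10/2), i.e. the half-equivalence point.
There, n(HA) = n(A^-), so pH = pKa = -log(6.3 x 10^-5) = 4.20.

4.20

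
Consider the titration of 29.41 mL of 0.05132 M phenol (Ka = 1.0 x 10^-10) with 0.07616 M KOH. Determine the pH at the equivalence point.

11.24

n(C6H5OH) = 0.05132 x 0.02941 = 0.001509 mol; V(KOH) at equivalence = 0.001509/0.07616 = 0.01982 L.
At equivalence all the acid is converted to C6H5O-; total volume = 0.02941 + 0.01982 = 0.04923 L, so [C6H5O-] = 0.001509/0.04923 = 0.03066 M.
Kb = Kw/Ka = 1.0e-14 / 1.0 x 10^-10 = 0.000100.
[OH^-] = sqrt(Kb x [C6H5O-]) = sqrt(0.000100 x 0.03066) = 0.00175 M.
pOH = 2.76, so pH = 14.00 - 2.76 = 11.24.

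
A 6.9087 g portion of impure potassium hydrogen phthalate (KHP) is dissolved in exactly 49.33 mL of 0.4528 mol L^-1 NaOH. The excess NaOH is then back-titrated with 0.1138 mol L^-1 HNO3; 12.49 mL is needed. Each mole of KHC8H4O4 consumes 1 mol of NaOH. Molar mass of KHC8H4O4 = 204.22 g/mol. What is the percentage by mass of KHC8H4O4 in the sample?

61.8%

Total n(NaOH) added = 0.4528 x 0.04933 = 0.02234 mol.
n(HNO3) used = 0.1138 x 0.01249 = 0.001421 mol, which equals the excess n(NaOH).
So n(NaOH) consumed by the sample = 0.02234 - 0.001421 = 0.02092 mol.
n(KHC8H4O4) = 0.02092 / 1 = 0.02092 mol.
mass KHC8H4O4 = 0.02092 x 204.22 = 4.271 g, so %KHC8H4O4 = 4.271/6.9087 x 100 = 61.8%.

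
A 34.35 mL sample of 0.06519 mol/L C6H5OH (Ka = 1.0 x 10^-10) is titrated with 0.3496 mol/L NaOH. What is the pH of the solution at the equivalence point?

n(C6H5OH) = 0.06519 x 0.03435 = 0.002239 mol; V(NaOH) at equivalence = 0.002239/0.3496 = 0.006405 L.
At equivalence all the acid is converted to C6H5O-; total volume = 0.03435 + 0.006405 = 0.04076 L, so [C6H5O-] = 0.002239/0.04076 = 0.05494 M.
Kb = Kw/Ka = 1.0e-14 / 1.0 x 10^-10 = 0.000100.
[OH^-] = sqrt(Kb x [C6H5O-]) = sqrt(0.000100 x 0.05494) = 0.00234 M.
pOH = 2.63, so pH = 14.00 - 2.63 = 11.37.

11.37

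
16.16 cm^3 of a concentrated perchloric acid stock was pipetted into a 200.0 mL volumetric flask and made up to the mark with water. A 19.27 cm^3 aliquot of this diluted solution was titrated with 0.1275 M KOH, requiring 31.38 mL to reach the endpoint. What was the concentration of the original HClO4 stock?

n(KOH) = 0.1275 x 0.03138 = 0.004001 mol.
n(HClO4) in the aliquot = 0.004001 mol.
[diluted HClO4] = 0.004001 / 0.01927 = 0.2076 M.
Dilution factor = 200.0/16.16 = 12.38, so [stock] = 0.2076 x 12.38 = 2.57 M.

2.57 M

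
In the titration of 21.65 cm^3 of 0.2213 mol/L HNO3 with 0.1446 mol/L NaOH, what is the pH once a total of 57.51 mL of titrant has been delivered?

12.65

n(acid) = 0.2213 x 0.02165 = 0.004791 mol; n(NaOH) added = 0.1446 x 0.05751 = 0.008316 mol.
Base is in excess by 0.008316 - 0.004791 = 0.003525 mol in a total volume of 0.07916 L.
[OH^-] = 0.003525/0.07916 = 0.04453 M, so pOH = 1.35 and pH = 14.00 - 1.35 = 12.65.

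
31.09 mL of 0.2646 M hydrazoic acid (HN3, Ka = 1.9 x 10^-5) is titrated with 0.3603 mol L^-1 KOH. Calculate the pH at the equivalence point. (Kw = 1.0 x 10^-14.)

8.95

n(HN3) = 0.2646 x 0.03109 = 0.008226 mol; V(KOH) at equivalence = 0.008226/0.3603 = 0.02283 L.
At equivalence all the acid is converted to N3-; total volume = 0.03109 + 0.02283 = 0.05392 L, so [N3-] = 0.008226/0.05392 = 0.1526 M.
Kb = Kw/Ka = 1.0e-14 / 1.9 x 10^-5 = 5.26e-10.
[OH^-] = sqrt(Kb x [N3-]) = sqrt(5.26e-10 x 0.1526) = 8.96e-6 M.
pOH = 5.05, so pH = 14.00 - 5.05 = 8.95.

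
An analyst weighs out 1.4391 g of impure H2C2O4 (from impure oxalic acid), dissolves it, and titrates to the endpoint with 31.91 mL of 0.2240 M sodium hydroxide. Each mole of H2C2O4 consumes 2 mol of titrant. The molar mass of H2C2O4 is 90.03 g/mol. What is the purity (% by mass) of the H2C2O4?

22.4%

n(NaOH) = 0.2240 x 0.03191 = 0.007148 mol.
n(H2C2O4) = 0.007148 / 2 = 0.003574 mol.
mass of H2C2O4 = 0.003574 x 90.03 = 0.3218 g.
% purity = 0.3218 / 1.4391 x 100 = 22.4%.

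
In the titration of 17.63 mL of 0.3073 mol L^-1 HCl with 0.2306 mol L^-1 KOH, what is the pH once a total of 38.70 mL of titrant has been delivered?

12.79

n(acid) = 0.3073 x 0.01763 = 0.005418 mol; n(KOH) added = 0.2306 x 0.03870 = 0.008924 mol.
Base is in excess by 0.008924 - 0.005418 = 0.003507 mol in a total volume of 0.05633 L.
[OH^-] = 0.003507/0.05633 = 0.06225 M, so pOH = 1.21 and pH = 14.00 - 1.21 = 12.79.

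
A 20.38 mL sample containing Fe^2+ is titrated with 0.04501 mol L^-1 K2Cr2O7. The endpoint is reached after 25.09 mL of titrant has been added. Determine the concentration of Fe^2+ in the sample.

n(K2Cr2O7) = 0.04501 x 0.02509 = 0.001129 mol.
From the balanced equation, 1 mol K2Cr2O7 reacts with 6 mol Fe^2+, so n(Fe^2+) = 0.001129 x 6/1 = 0.006776 mol.
[Fe^2+] = 0.006776 / 0.02038 L = 0.332 M.

0.332 M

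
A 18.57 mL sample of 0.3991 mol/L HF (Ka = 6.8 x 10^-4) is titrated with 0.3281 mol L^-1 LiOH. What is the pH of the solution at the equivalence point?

8.21

n(HF) = 0.3991 x 0.01857 = 0.007411 mol; V(LiOH) at equivalence = 0.007411/0.3281 = 0.02259 L.
At equivalence all the acid is converted to F-; total volume = 0.01857 + 0.02259 = 0.04116 L, so [F-] = 0.007411/0.04116 = 0.1801 M.
Kb = Kw/Ka = 1.0e-14 / 6.8 x 10^-4 = 1.47e-11.
[OH^-] = sqrt(Kb x [F-]) = sqrt(1.47e-11 x 0.1801) = 1.63e-6 M.
pOH = 5.79, so pH = 14.00 - 5.79 = 8.21.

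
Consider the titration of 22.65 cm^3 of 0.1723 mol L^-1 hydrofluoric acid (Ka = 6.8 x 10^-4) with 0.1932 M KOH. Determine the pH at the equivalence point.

8.06

n(HF) = 0.1723 x 0.02265 = 0.003903 mol; V(KOH) at equivalence = 0.003903/0.1932 = 0.02020 L.
At equivalence all the acid is converted to F-; total volume = 0.02265 + 0.02020 = 0.04285 L, so [F-] = 0.003903/0.04285 = 0.09108 M.
Kb = Kw/Ka = 1.0e-14 / 6.8 x 10^-4 = 1.47e-11.
[OH^-] = sqrt(Kb x [F-]) = sqrt(1.47e-11 x 0.09108) = 1.16e-6 M.
pOH = 5.94, so pH = 14.00 - 5.94 = 8.06.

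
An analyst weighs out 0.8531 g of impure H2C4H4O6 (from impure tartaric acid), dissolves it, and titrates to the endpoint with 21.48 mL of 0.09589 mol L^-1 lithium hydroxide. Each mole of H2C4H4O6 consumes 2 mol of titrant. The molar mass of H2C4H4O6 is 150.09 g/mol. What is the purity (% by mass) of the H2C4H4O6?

n(LiOH) = 0.09589 x 0.02148 = 0.002060 mol.
n(H2C4H4O6) = 0.002060 / 2 = 0.001030 mol.
mass of H2C4H4O6 = 0.001030 x 150.09 = 0.1546 g.
% purity = 0.1546 / 0.8531 x 100 = 18.1%.

18.1%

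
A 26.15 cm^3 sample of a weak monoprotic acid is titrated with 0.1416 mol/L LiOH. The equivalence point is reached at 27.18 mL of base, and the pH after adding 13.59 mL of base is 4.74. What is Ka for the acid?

13.59 mL is half of the equivalence volume, so this is the half-equivalence point where [HA] = [A^-].
At half-equivalence pH = pKa, so pKa = 4.74.
Ka = 10^(-4.74) = 1.8 x 10^-5.

1.8 x 10^-5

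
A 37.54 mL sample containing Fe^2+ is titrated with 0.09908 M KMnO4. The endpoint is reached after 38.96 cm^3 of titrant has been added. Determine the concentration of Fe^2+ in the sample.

n(KMnO4) = 0.09908 x 0.03896 = 0.003860 mol.
From the balanced equation, 1 mol KMnO4 reacts with 5 mol Fe^2+, so n(Fe^2+) = 0.003860 x 5/1 = 0.01930 mol.
[Fe^2+] = 0.01930 / 0.03754 L = 0.514 M.

0.514 M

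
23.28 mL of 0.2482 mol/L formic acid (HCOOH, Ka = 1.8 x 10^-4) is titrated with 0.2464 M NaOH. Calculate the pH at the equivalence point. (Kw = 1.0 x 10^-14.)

n(HCOOH) = 0.2482 x 0.02328 = 0.005778 mol; V(NaOH) at equivalence = 0.005778/0.2464 = 0.02345 L.
At equivalence all the acid is converted to HCOO-; total volume = 0.02328 + 0.02345 = 0.04673 L, so [HCOO-] = 0.005778/0.04673 = 0.1236 M.
Kb = Kw/Ka = 1.0e-14 / 1.8 x 10^-4 = 5.56e-11.
[OH^-] = sqrt(Kb x [HCOO-]) = sqrt(5.56e-11 x 0.1236) = 2.62e-6 M.
pOH = 5.58, so pH = 14.00 - 5.58 = 8.42.

8.42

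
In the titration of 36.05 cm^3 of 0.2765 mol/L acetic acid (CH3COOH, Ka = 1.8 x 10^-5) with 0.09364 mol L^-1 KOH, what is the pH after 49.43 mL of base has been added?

4.68

Initial n(CH3COOH) = 0.2765 x 0.03605 = 0.009968 mol.
n(KOH) added = 0.09364 x 0.04943 = 0.004629 mol, converting that many moles of CH3COOH to CH3COO-.
Remaining n(CH3COOH) = 0.005339 mol; n(CH3COO-) = 0.004629 mol.
By Henderson-Hasselbalch, pH = pKa + log([A^-]/[HA]) = 4.74 + log(0.004629/0.005339) = 4.74 + (-0.06) = 4.68.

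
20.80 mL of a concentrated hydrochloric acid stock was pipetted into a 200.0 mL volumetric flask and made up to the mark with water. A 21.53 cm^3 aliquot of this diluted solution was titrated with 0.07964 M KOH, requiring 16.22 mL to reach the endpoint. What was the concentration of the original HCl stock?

0.577 M

n(KOH) = 0.07964 x 0.01622 = 0.001292 mol.
n(HCl) in the aliquot = 0.001292 mol.
[diluted HCl] = 0.001292 / 0.02153 = 0.06000 M.
Dilution factor = 200.0/20.80 = 9.615, so [stock] = 0.06000 x 9.615 = 0.577 M.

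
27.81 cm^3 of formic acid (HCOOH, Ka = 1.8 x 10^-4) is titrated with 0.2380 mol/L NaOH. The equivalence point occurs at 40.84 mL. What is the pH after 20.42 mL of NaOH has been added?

3.74

20.42 mL is exactly half the equivalence volume (40.84/2), i.e. the half-equivalence point.
There, n(HA) = n(A^-), so pH = pKa = -log(1.8 x 10^-4) = 3.74.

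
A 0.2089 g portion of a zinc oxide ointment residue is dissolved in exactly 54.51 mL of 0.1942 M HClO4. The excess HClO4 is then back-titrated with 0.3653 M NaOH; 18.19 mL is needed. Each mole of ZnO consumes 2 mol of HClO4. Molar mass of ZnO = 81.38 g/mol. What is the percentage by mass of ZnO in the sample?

76.8%

Total n(HClO4) added = 0.1942 x 0.05451 = 0.01059 mol.
n(NaOH) used = 0.3653 x 0.01819 = 0.006645 mol, which equals the excess n(HClO4).
So n(HClO4) consumed by the sample = 0.01059 - 0.006645 = 0.003941 mol.
n(ZnO) = 0.003941 / 2 = 0.001971 mol.
mass ZnO = 0.001971 x 81.38 = 0.1604 g, so %ZnO = 0.1604/0.2089 x 100 = 76.8%.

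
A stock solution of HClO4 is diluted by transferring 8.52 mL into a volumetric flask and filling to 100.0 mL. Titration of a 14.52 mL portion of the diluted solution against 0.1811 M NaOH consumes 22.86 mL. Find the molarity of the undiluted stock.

3.35 M

n(NaOH) = 0.1811 x 0.02286 = 0.004140 mol.
n(HClO4) in the aliquot = 0.004140 mol.
[diluted HClO4] = 0.004140 / 0.01452 = 0.2851 M.
Dilution factor = 100.0/8.520 = 11.74, so [stock] = 0.2851 x 11.74 = 3.35 M.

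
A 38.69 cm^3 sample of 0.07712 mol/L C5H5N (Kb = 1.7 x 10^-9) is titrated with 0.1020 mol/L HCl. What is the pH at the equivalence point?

3.29

n(C5H5N) = 0.07712 x 0.03869 = 0.002984 mol; V(HCl) at equivalence = 0.002984/0.1020 = 0.02925 L.
At equivalence the base is fully converted to C5H5NH+; total volume = 0.06794 L, so [C5H5NH+] = 0.002984/0.06794 = 0.04392 M.
Ka(C5H5NH+) = Kw/Kb = 1.0e-14 / 1.7 x 10^-9 = 5.88e-6.
[H^+] = sqrt(Ka x [C5H5NH+]) = sqrt(5.88e-6 x 0.04392) = 0.000508 M.
pH = -log(0.000508) = 3.29.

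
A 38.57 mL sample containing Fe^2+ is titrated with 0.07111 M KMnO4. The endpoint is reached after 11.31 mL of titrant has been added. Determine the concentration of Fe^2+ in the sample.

0.104 M

n(KMnO4) = 0.07111 x 0.01131 = 0.0008043 mol.
From the balanced equation, 1 mol KMnO4 reacts with 5 mol Fe^2+, so n(Fe^2+) = 0.0008043 x 5/1 = 0.004021 mol.
[Fe^2+] = 0.004021 / 0.03857 L = 0.104 M.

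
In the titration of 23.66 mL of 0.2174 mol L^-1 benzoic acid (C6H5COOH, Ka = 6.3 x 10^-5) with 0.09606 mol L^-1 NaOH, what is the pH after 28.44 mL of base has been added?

4.25

Initial n(C6H5COOH) = 0.2174 x 0.02366 = 0.005144 mol.
n(NaOH) added = 0.09606 x 0.02844 = 0.002732 mol, converting that many moles of C6H5COOH to C6H5COO-.
Remaining n(C6H5COOH) = 0.002412 mol; n(C6H5COO-) = 0.002732 mol.
By Henderson-Hasselbalch, pH = pKa + log([A^-]/[HA]) = 4.20 + log(0.002732/0.002412) = 4.20 + (+0.05) = 4.25.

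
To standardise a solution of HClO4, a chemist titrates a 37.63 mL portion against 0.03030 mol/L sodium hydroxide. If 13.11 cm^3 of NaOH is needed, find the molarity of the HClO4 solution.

0.0106 M

n(NaOH) delivered = 0.03030 x 0.01311 = 0.0003972 mol.
For a 1:1 reaction, n(HClO4) = 0.0003972 mol.
[HClO4] = 0.0003972 mol / 0.03763 L = 0.0106 M.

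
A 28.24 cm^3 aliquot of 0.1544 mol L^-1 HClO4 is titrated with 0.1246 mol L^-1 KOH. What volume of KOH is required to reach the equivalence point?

n(HClO4) = 0.1544 mol/L x 0.02824 L = 0.004360 mol.
At equivalence n(KOH) = n(HClO4) = 0.004360 mol.
V(KOH) = 0.004360 / 0.1246 = 0.03499 L = 35.0 mL.

35.0 mL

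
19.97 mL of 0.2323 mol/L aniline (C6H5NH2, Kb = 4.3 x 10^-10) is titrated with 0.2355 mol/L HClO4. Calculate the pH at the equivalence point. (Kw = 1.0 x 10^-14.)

2.78

n(C6H5NH2) = 0.2323 x 0.01997 = 0.004639 mol; V(HClO4) at equivalence = 0.004639/0.2355 = 0.01970 L.
At equivalence the base is fully converted to C6H5NH3+; total volume = 0.03967 L, so [C6H5NH3+] = 0.004639/0.03967 = 0.1169 M.
Ka(C6H5NH3+) = Kw/Kb = 1.0e-14 / 4.3 x 10^-10 = 2.33e-5.
[H^+] = sqrt(Ka x [C6H5NH3+]) = sqrt(2.33e-5 x 0.1169) = 0.00165 M.
pH = -log(0.00165) = 2.78.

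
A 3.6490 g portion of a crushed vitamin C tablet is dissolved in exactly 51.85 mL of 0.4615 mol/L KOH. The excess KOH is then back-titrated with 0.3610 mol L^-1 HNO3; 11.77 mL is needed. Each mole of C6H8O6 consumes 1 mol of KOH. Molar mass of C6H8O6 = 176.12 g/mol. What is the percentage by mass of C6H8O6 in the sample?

Total n(KOH) added = 0.4615 x 0.05185 = 0.02393 mol.
n(HNO3) used = 0.3610 x 0.01177 = 0.004249 mol, which equals the excess n(KOH).
So n(KOH) consumed by the sample = 0.02393 - 0.004249 = 0.01968 mol.
n(C6H8O6) = 0.01968 / 1 = 0.01968 mol.
mass C6H8O6 = 0.01968 x 176.12 = 3.466 g, so %C6H8O6 = 3.466/3.6490 x 100 = 95.0%.

95.0%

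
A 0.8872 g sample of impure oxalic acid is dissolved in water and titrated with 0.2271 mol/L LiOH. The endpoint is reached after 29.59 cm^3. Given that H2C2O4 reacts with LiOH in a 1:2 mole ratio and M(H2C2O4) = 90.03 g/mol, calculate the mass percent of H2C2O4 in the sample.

34.1%

n(LiOH) = 0.2271 x 0.02959 = 0.006720 mol.
n(H2C2O4) = 0.006720 / 2 = 0.003360 mol.
mass of H2C2O4 = 0.003360 x 90.03 = 0.3025 g.
% purity = 0.3025 / 0.8872 x 100 = 34.1%.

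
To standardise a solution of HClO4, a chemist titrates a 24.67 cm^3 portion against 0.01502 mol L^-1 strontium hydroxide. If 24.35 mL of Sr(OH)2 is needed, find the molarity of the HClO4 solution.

n(Sr(OH)2) delivered = 0.01502 x 0.02435 = 0.0003657 mol.
The reaction is 2 HClO4 + 1 Sr(OH)2, so n(HClO4) = 0.0003657 x 2/1 = 0.0007315 mol.
[HClO4] = 0.0007315 mol / 0.02467 L = 0.0297 M.

0.0297 M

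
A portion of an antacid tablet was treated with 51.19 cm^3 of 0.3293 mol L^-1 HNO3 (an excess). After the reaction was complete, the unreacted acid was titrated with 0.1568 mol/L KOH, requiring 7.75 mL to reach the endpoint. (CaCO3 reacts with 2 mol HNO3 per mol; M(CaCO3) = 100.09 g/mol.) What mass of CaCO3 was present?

0.783 g

Total n(HNO3) added = 0.3293 x 0.05119 = 0.01686 mol.
n(KOH) used = 0.1568 x 0.007750 = 0.001215 mol, which equals the excess n(HNO3).
So n(HNO3) consumed by the sample = 0.01686 - 0.001215 = 0.01564 mol.
n(CaCO3) = 0.01564 / 2 = 0.007821 mol.
mass = 0.007821 mol x 100.09 g/mol = 0.783 g.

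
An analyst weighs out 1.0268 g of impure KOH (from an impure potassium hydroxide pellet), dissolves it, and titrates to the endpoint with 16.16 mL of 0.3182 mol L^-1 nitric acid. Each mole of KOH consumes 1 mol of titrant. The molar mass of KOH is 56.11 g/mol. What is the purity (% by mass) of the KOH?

n(HNO3) = 0.3182 x 0.01616 = 0.005142 mol.
n(KOH) = 0.005142 / 1 = 0.005142 mol.
mass of KOH = 0.005142 x 56.11 = 0.2885 g.
% purity = 0.2885 / 1.0268 x 100 = 28.1%.

28.1%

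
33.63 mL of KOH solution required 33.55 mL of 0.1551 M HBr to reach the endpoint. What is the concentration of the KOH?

0.155 M

n(HBr) delivered = 0.1551 x 0.03355 = 0.005204 mol.
For a 1:1 reaction, n(KOH) = 0.005204 mol.
[KOH] = 0.005204 mol / 0.03363 L = 0.155 M.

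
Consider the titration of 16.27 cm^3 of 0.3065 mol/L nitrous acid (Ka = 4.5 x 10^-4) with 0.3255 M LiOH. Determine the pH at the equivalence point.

8.27

n(HNO2) = 0.3065 x 0.01627 = 0.004987 mol; V(LiOH) at equivalence = 0.004987/0.3255 = 0.01532 L.
At equivalence all the acid is converted to NO2-; total volume = 0.01627 + 0.01532 = 0.03159 L, so [NO2-] = 0.004987/0.03159 = 0.1579 M.
Kb = Kw/Ka = 1.0e-14 / 4.5 x 10^-4 = 2.22e-11.
[OH^-] = sqrt(Kb x [NO2-]) = sqrt(2.22e-11 x 0.1579) = 1.87e-6 M.
pOH = 5.73, so pH = 14.00 - 5.73 = 8.27.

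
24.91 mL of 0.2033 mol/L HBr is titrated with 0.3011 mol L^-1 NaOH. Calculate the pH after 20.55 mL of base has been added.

12.39

n(acid) = 0.2033 x 0.02491 = 0.005064 mol; n(NaOH) added = 0.3011 x 0.02055 = 0.006188 mol.
Base is in excess by 0.006188 - 0.005064 = 0.001123 mol in a total volume of 0.04546 L.
[OH^-] = 0.001123/0.04546 = 0.02471 M, so pOH = 1.61 and pH = 14.00 - 1.61 = 12.39.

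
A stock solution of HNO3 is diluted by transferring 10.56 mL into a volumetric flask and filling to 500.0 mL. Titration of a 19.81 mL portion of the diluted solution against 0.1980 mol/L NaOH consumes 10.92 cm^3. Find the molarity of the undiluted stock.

n(NaOH) = 0.1980 x 0.01092 = 0.002162 mol.
n(HNO3) in the aliquot = 0.002162 mol.
[diluted HNO3] = 0.002162 / 0.01981 = 0.1091 M.
Dilution factor = 500.0/10.56 = 47.35, so [stock] = 0.1091 x 47.35 = 5.17 M.

5.17 M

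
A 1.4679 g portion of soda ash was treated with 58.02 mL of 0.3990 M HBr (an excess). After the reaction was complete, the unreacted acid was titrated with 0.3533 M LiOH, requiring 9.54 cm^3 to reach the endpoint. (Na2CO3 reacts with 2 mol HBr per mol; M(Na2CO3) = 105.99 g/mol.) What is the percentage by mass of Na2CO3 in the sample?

Total n(HBr) added = 0.3990 x 0.05802 = 0.02315 mol.
n(LiOH) used = 0.3533 x 0.009540 = 0.003370 mol, which equals the excess n(HBr).
So n(HBr) consumed by the sample = 0.02315 - 0.003370 = 0.01978 mol.
n(Na2CO3) = 0.01978 / 2 = 0.009890 mol.
mass Na2CO3 = 0.009890 x 105.99 = 1.048 g, so %Na2CO3 = 1.048/1.4679 x 100 = 71.4%.

71.4%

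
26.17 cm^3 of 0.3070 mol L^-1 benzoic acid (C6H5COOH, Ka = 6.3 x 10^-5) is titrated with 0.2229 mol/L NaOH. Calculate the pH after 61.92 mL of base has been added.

n(acid) = 0.3070 x 0.02617 = 0.008034 mol; n(NaOH) added = 0.2229 x 0.06192 = 0.01380 mol.
Base is in excess by 0.01380 - 0.008034 = 0.005768 mol in a total volume of 0.08809 L.
[OH^-] = 0.005768/0.08809 = 0.06548 M, so pOH = 1.18 and pH = 14.00 - 1.18 = 12.82.

12.82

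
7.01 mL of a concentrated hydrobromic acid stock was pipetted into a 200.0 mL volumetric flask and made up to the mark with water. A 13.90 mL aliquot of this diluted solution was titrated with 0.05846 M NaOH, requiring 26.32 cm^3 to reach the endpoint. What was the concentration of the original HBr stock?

n(NaOH) = 0.05846 x 0.02632 = 0.001539 mol.
n(HBr) in the aliquot = 0.001539 mol.
[diluted HBr] = 0.001539 / 0.01390 = 0.1107 M.
Dilution factor = 200.0/7.010 = 28.53, so [stock] = 0.1107 x 28.53 = 3.16 M.

3.16 M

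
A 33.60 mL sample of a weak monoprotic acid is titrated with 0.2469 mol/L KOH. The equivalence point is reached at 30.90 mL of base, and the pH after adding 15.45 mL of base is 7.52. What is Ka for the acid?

15.45 mL is half of the equivalence volume, so this is the half-equivalence point where [HA] = [A^-].
At half-equivalence pH = pKa, so pKa = 7.52.
Ka = 10^(-7.52) = 3.0 x 10^-8.

3.0 x 10^-8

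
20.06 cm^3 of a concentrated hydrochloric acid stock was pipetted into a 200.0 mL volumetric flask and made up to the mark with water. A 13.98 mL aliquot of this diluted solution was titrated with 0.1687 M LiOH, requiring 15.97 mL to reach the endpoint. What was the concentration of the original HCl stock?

1.92 M

n(LiOH) = 0.1687 x 0.01597 = 0.002694 mol.
n(HCl) in the aliquot = 0.002694 mol.
[diluted HCl] = 0.002694 / 0.01398 = 0.1927 M.
Dilution factor = 200.0/20.06 = 9.970, so [stock] = 0.1927 x 9.970 = 1.92 M.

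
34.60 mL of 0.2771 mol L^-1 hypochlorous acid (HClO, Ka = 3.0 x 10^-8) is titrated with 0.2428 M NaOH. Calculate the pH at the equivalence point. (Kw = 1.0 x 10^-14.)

n(HClO) = 0.2771 x 0.03460 = 0.009588 mol; V(NaOH) at equivalence = 0.009588/0.2428 = 0.03949 L.
At equivalence all the acid is converted to ClO-; total volume = 0.03460 + 0.03949 = 0.07409 L, so [ClO-] = 0.009588/0.07409 = 0.1294 M.
Kb = Kw/Ka = 1.0e-14 / 3.0 x 10^-8 = 3.33e-7.
[OH^-] = sqrt(Kb x [ClO-]) = sqrt(3.33e-7 x 0.1294) = 0.000208 M.
pOH = 3.68, so pH = 14.00 - 3.68 = 10.32.

10.32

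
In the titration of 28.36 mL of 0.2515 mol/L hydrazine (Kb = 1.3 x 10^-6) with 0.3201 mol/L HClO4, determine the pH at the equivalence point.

4.48

n(N2H4) = 0.2515 x 0.02836 = 0.007133 mol; V(HClO4) at equivalence = 0.007133/0.3201 = 0.02228 L.
At equivalence the base is fully converted to N2H5+; total volume = 0.05064 L, so [N2H5+] = 0.007133/0.05064 = 0.1408 M.
Ka(N2H5+) = Kw/Kb = 1.0e-14 / 1.3 x 10^-6 = 7.69e-9.
[H^+] = sqrt(Ka x [N2H5+]) = sqrt(7.69e-9 x 0.1408) = 3.29e-5 M.
pH = -log(3.29e-5) = 4.48.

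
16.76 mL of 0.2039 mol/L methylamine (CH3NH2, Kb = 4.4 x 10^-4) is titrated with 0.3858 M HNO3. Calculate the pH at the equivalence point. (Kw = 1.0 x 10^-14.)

5.76

n(CH3NH2) = 0.2039 x 0.01676 = 0.003417 mol; V(HNO3) at equivalence = 0.003417/0.3858 = 0.008858 L.
At equivalence the base is fully converted to CH3NH3+; total volume = 0.02562 L, so [CH3NH3+] = 0.003417/0.02562 = 0.1334 M.
Ka(CH3NH3+) = Kw/Kb = 1.0e-14 / 4.4 x 10^-4 = 2.27e-11.
[H^+] = sqrt(Ka x [CH3NH3+]) = sqrt(2.27e-11 x 0.1334) = 1.74e-6 M.
pH = -log(1.74e-6) = 5.76.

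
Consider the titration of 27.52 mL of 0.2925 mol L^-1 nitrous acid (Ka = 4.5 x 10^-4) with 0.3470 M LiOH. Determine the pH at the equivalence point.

n(HNO2) = 0.2925 x 0.02752 = 0.008050 mol; V(LiOH) at equivalence = 0.008050/0.3470 = 0.02320 L.
At equivalence all the acid is converted to NO2-; total volume = 0.02752 + 0.02320 = 0.05072 L, so [NO2-] = 0.008050/0.05072 = 0.1587 M.
Kb = Kw/Ka = 1.0e-14 / 4.5 x 10^-4 = 2.22e-11.
[OH^-] = sqrt(Kb x [NO2-]) = sqrt(2.22e-11 x 0.1587) = 1.88e-6 M.
pOH = 5.73, so pH = 14.00 - 5.73 = 8.27.

8.27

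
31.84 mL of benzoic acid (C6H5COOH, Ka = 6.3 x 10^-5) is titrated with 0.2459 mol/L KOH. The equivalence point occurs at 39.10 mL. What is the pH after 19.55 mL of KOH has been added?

19.55 mL is exactly half the equivalence volume (39.10/2), i.e. the half-equivalence point.
There, n(HA) = n(A^-), so pH = pKa = -log(6.3 x 10^-5) = 4.20.

4.20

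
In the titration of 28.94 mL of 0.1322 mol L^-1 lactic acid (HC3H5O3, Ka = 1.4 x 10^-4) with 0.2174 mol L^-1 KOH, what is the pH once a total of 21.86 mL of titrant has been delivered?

n(acid) = 0.1322 x 0.02894 = 0.003826 mol; n(KOH) added = 0.2174 x 0.02186 = 0.004752 mol.
Base is in excess by 0.004752 - 0.003826 = 0.0009265 mol in a total volume of 0.05080 L.
[OH^-] = 0.0009265/0.05080 = 0.01824 M, so pOH = 1.74 and pH = 14.00 - 1.74 = 12.26.

12.26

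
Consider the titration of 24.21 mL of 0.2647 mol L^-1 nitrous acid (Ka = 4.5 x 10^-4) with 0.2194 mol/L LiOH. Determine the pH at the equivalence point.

n(HNO2) = 0.2647 x 0.02421 = 0.006408 mol; V(LiOH) at equivalence = 0.006408/0.2194 = 0.02921 L.
At equivalence all the acid is converted to NO2-; total volume = 0.02421 + 0.02921 = 0.05342 L, so [NO2-] = 0.006408/0.05342 = 0.1200 M.
Kb = Kw/Ka = 1.0e-14 / 4.5 x 10^-4 = 2.22e-11.
[OH^-] = sqrt(Kb x [NO2-]) = sqrt(2.22e-11 x 0.1200) = 1.63e-6 M.
pOH = 5.79, so pH = 14.00 - 5.79 = 8.21.

8.21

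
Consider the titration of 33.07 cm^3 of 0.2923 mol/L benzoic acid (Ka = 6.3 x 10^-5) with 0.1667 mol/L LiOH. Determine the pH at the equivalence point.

n(C6H5COOH) = 0.2923 x 0.03307 = 0.009666 mol; V(LiOH) at equivalence = 0.009666/0.1667 = 0.05799 L.
At equivalence all the acid is converted to C6H5COO-; total volume = 0.03307 + 0.05799 = 0.09106 L, so [C6H5COO-] = 0.009666/0.09106 = 0.1062 M.
Kb = Kw/Ka = 1.0e-14 / 6.3 x 10^-5 = 1.59e-10.
[OH^-] = sqrt(Kb x [C6H5COO-]) = sqrt(1.59e-10 x 0.1062) = 4.10e-6 M.
pOH = 5.39, so pH = 14.00 - 5.39 = 8.61.

8.61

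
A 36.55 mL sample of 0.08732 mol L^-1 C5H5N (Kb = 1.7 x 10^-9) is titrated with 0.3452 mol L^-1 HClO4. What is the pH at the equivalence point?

n(C5H5N) = 0.08732 x 0.03655 = 0.003192 mol; V(HClO4) at equivalence = 0.003192/0.3452 = 0.009245 L.
At equivalence the base is fully converted to C5H5NH+; total volume = 0.04580 L, so [C5H5NH+] = 0.003192/0.04580 = 0.06969 M.
Ka(C5H5NH+) = Kw/Kb = 1.0e-14 / 1.7 x 10^-9 = 5.88e-6.
[H^+] = sqrt(Ka x [C5H5NH+]) = sqrt(5.88e-6 x 0.06969) = 0.000640 M.
pH = -log(0.000640) = 3.19.

3.19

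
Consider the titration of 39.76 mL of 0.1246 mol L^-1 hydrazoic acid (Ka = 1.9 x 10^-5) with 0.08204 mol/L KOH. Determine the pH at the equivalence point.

8.71

n(HN3) = 0.1246 x 0.03976 = 0.004954 mol; V(KOH) at equivalence = 0.004954/0.08204 = 0.06039 L.
At equivalence all the acid is converted to N3-; total volume = 0.03976 + 0.06039 = 0.1001 L, so [N3-] = 0.004954/0.1001 = 0.04947 M.
Kb = Kw/Ka = 1.0e-14 / 1.9 x 10^-5 = 5.26e-10.
[OH^-] = sqrt(Kb x [N3-]) = sqrt(5.26e-10 x 0.04947) = 5.10e-6 M.
pOH = 5.29, so pH = 14.00 - 5.29 = 8.71.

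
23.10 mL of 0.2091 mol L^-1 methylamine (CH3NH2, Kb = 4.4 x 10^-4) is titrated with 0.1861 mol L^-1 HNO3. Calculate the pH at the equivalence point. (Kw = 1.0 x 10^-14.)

5.83

n(CH3NH2) = 0.2091 x 0.02310 = 0.004830 mol; V(HNO3) at equivalence = 0.004830/0.1861 = 0.02595 L.
At equivalence the base is fully converted to CH3NH3+; total volume = 0.04905 L, so [CH3NH3+] = 0.004830/0.04905 = 0.09847 M.
Ka(CH3NH3+) = Kw/Kb = 1.0e-14 / 4.4 x 10^-4 = 2.27e-11.
[H^+] = sqrt(Ka x [CH3NH3+]) = sqrt(2.27e-11 x 0.09847) = 1.50e-6 M.
pH = -log(1.50e-6) = 5.83.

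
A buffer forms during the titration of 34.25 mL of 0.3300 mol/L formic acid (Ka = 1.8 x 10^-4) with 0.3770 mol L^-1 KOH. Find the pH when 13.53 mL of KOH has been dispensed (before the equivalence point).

3.66

Initial n(HCOOH) = 0.3300 x 0.03425 = 0.01130 mol.
n(KOH) added = 0.3770 x 0.01353 = 0.005101 mol, converting that many moles of HCOOH to HCOO-.
Remaining n(HCOOH) = 0.006202 mol; n(HCOO-) = 0.005101 mol.
By Henderson-Hasselbalch, pH = pKa + log([A^-]/[HA]) = 3.74 + log(0.005101/0.006202) = 3.74 + (-0.08) = 3.66.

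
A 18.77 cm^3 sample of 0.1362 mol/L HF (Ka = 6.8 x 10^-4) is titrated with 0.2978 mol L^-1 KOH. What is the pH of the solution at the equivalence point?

8.07

n(HF) = 0.1362 x 0.01877 = 0.002556 mol; V(KOH) at equivalence = 0.002556/0.2978 = 0.008585 L.
At equivalence all the acid is converted to F-; total volume = 0.01877 + 0.008585 = 0.02735 L, so [F-] = 0.002556/0.02735 = 0.09346 M.
Kb = Kw/Ka = 1.0e-14 / 6.8 x 10^-4 = 1.47e-11.
[OH^-] = sqrt(Kb x [F-]) = sqrt(1.47e-11 x 0.09346) = 1.17e-6 M.
pOH = 5.93, so pH = 14.00 - 5.93 = 8.07.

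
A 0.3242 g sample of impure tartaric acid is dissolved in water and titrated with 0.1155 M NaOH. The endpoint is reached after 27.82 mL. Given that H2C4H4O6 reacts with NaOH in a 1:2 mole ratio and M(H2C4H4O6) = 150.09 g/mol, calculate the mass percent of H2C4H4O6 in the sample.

n(NaOH) = 0.1155 x 0.02782 = 0.003213 mol.
n(H2C4H4O6) = 0.003213 / 2 = 0.001607 mol.
mass of H2C4H4O6 = 0.001607 x 150.09 = 0.2411 g.
% purity = 0.2411 / 0.3242 x 100 = 74.4%.

74.4%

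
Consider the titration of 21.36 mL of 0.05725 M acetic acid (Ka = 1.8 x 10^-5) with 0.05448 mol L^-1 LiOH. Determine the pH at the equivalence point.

8.60

n(CH3COOH) = 0.05725 x 0.02136 = 0.001223 mol; V(LiOH) at equivalence = 0.001223/0.05448 = 0.02245 L.
At equivalence all the acid is converted to CH3COO-; total volume = 0.02136 + 0.02245 = 0.04381 L, so [CH3COO-] = 0.001223/0.04381 = 0.02792 M.
Kb = Kw/Ka = 1.0e-14 / 1.8 x 10^-5 = 5.56e-10.
[OH^-] = sqrt(Kb x [CH3COO-]) = sqrt(5.56e-10 x 0.02792) = 3.94e-6 M.
pOH = 5.40, so pH = 14.00 - 5.40 = 8.60.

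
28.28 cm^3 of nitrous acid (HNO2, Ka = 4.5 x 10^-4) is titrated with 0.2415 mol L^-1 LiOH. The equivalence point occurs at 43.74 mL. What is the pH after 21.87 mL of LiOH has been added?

3.35

21.87 mL is exactly half the equivalence volume (43.74/2), i.e. the half-equivalence point.
There, n(HA) = n(A^-), so pH = pKa = -log(4.5 x 10^-4) = 3.35.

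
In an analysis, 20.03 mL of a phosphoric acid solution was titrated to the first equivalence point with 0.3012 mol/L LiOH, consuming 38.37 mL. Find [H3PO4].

n(LiOH) = 0.3012 x 0.03837 = 0.01156 mol.
At the first equivalence point, 1 mol OH^- react per mol H3PO4, so n(H3PO4) = 0.01156 / 1 = 0.01156 mol.
[H3PO4] = 0.01156 / 0.02003 L = 0.577 M.

0.577 M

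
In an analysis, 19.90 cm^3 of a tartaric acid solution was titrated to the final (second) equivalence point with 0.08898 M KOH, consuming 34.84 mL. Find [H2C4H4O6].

n(KOH) = 0.08898 x 0.03484 = 0.003100 mol.
At the final (second) equivalence point, 2 mol OH^- react per mol H2C4H4O6, so n(H2C4H4O6) = 0.003100 / 2 = 0.001550 mol.
[H2C4H4O6] = 0.001550 / 0.01990 L = 0.0779 M.

0.0779 M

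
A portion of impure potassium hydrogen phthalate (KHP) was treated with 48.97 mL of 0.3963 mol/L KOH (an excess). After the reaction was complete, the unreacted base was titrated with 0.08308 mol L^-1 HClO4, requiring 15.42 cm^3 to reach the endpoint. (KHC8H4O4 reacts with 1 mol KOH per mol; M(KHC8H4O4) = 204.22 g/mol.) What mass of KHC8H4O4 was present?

Total n(KOH) added = 0.3963 x 0.04897 = 0.01941 mol.
n(HClO4) used = 0.08308 x 0.01542 = 0.001281 mol, which equals the excess n(KOH).
So n(KOH) consumed by the sample = 0.01941 - 0.001281 = 0.01813 mol.
n(KHC8H4O4) = 0.01813 / 1 = 0.01813 mol.
mass = 0.01813 mol x 204.22 g/mol = 3.70 g.

3.70 g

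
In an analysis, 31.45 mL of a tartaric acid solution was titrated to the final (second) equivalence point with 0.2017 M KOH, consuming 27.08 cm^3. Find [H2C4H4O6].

0.0868 M

n(KOH) = 0.2017 x 0.02708 = 0.005462 mol.
At the final (second) equivalence point, 2 mol OH^- react per mol H2C4H4O6, so n(H2C4H4O6) = 0.005462 / 2 = 0.002731 mol.
[H2C4H4O6] = 0.002731 / 0.03145 L = 0.0868 M.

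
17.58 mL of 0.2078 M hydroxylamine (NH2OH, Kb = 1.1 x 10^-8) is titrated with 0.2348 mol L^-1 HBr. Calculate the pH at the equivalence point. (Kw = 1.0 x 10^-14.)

3.50

n(NH2OH) = 0.2078 x 0.01758 = 0.003653 mol; V(HBr) at equivalence = 0.003653/0.2348 = 0.01556 L.
At equivalence the base is fully converted to NH3OH+; total volume = 0.03314 L, so [NH3OH+] = 0.003653/0.03314 = 0.1102 M.
Ka(NH3OH+) = Kw/Kb = 1.0e-14 / 1.1 x 10^-8 = 9.09e-7.
[H^+] = sqrt(Ka x [NH3OH+]) = sqrt(9.09e-7 x 0.1102) = 0.000317 M.
pH = -log(0.000317) = 3.50.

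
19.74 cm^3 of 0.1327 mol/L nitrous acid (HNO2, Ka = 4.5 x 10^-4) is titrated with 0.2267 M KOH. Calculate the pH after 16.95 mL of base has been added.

12.52

n(acid) = 0.1327 x 0.01974 = 0.002619 mol; n(KOH) added = 0.2267 x 0.01695 = 0.003843 mol.
Base is in excess by 0.003843 - 0.002619 = 0.001223 mol in a total volume of 0.03669 L.
[OH^-] = 0.001223/0.03669 = 0.03334 M, so pOH = 1.48 and pH = 14.00 - 1.48 = 12.52.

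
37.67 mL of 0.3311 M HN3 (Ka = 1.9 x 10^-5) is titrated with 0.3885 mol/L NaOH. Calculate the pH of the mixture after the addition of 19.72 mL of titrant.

4.92

Initial n(HN3) = 0.3311 x 0.03767 = 0.01247 mol.
n(NaOH) added = 0.3885 x 0.01972 = 0.007661 mol, converting that many moles of HN3 to N3-.
Remaining n(HN3) = 0.004811 mol; n(N3-) = 0.007661 mol.
By Henderson-Hasselbalch, pH = pKa + log([A^-]/[HA]) = 4.72 + log(0.007661/0.004811) = 4.72 + (+0.20) = 4.92.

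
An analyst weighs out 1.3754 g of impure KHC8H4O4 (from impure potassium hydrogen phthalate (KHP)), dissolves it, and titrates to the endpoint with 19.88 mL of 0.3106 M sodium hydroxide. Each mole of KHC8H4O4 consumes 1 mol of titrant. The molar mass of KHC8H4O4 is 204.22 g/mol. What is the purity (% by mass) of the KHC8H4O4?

n(NaOH) = 0.3106 x 0.01988 = 0.006175 mol.
n(KHC8H4O4) = 0.006175 / 1 = 0.006175 mol.
mass of KHC8H4O4 = 0.006175 x 204.22 = 1.261 g.
% purity = 1.261 / 1.3754 x 100 = 91.7%.

91.7%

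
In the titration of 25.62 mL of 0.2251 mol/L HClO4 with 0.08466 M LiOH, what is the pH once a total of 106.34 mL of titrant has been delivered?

12.39

n(acid) = 0.2251 x 0.02562 = 0.005767 mol; n(LiOH) added = 0.08466 x 0.1063 = 0.009003 mol.
Base is in excess by 0.009003 - 0.005767 = 0.003236 mol in a total volume of 0.1320 L.
[OH^-] = 0.003236/0.1320 = 0.02452 M, so pOH = 1.61 and pH = 14.00 - 1.61 = 12.39.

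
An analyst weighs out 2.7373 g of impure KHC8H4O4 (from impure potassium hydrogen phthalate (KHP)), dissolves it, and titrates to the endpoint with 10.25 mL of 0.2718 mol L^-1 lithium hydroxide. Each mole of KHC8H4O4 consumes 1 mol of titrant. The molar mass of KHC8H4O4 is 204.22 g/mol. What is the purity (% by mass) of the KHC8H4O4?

20.8%

n(LiOH) = 0.2718 x 0.01025 = 0.002786 mol.
n(KHC8H4O4) = 0.002786 / 1 = 0.002786 mol.
mass of KHC8H4O4 = 0.002786 x 204.22 = 0.5689 g.
% purity = 0.5689 / 2.7373 x 100 = 20.8%.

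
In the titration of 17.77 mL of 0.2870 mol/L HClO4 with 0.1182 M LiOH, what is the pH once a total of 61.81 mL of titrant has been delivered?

12.44

n(acid) = 0.2870 x 0.01777 = 0.005100 mol; n(LiOH) added = 0.1182 x 0.06181 = 0.007306 mol.
Base is in excess by 0.007306 - 0.005100 = 0.002206 mol in a total volume of 0.07958 L.
[OH^-] = 0.002206/0.07958 = 0.02772 M, so pOH = 1.56 and pH = 14.00 - 1.56 = 12.44.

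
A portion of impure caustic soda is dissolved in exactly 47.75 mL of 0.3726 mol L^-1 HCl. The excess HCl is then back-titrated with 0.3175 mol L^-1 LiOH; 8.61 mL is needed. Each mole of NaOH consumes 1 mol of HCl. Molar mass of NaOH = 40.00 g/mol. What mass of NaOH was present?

0.602 g

Total n(HCl) added = 0.3726 x 0.04775 = 0.01779 mol.
n(LiOH) used = 0.3175 x 0.008610 = 0.002734 mol, which equals the excess n(HCl).
So n(HCl) consumed by the sample = 0.01779 - 0.002734 = 0.01506 mol.
n(NaOH) = 0.01506 / 1 = 0.01506 mol.
mass = 0.01506 mol x 40.00 g/mol = 0.602 g.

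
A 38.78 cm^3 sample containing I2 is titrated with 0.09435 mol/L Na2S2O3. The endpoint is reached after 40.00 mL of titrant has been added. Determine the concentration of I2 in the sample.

0.0487 M

n(Na2S2O3) = 0.09435 x 0.04000 = 0.003774 mol.
From the balanced equation, 2 mol Na2S2O3 reacts with 1 mol I2, so n(I2) = 0.003774 x 1/2 = 0.001887 mol.
[I2] = 0.001887 / 0.03878 L = 0.0487 M.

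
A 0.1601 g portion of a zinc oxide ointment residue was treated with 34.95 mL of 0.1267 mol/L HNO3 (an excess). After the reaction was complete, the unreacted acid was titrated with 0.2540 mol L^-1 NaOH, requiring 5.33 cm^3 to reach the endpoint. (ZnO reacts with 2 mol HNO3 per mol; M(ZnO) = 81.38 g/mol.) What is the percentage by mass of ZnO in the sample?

78.1%

Total n(HNO3) added = 0.1267 x 0.03495 = 0.004428 mol.
n(NaOH) used = 0.2540 x 0.005330 = 0.001354 mol, which equals the excess n(HNO3).
So n(HNO3) consumed by the sample = 0.004428 - 0.001354 = 0.003074 mol.
n(ZnO) = 0.003074 / 2 = 0.001537 mol.
mass ZnO = 0.001537 x 81.38 = 0.1251 g, so %ZnO = 0.1251/0.1601 x 100 = 78.1%.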